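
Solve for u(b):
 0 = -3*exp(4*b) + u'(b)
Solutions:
 u(b) = C1 + 3*exp(4*b)/4


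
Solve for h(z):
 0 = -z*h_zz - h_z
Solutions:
 h(z) = C1 + C2*log(z)


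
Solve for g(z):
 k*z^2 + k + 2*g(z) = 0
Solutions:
 g(z) = k*(-z^2 - 1)/2


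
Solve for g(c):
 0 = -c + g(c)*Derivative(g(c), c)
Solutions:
 g(c) = -sqrt(C1 + c^2)
 g(c) = sqrt(C1 + c^2)


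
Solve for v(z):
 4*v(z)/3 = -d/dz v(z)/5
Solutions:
 v(z) = C1*exp(-20*z/3)


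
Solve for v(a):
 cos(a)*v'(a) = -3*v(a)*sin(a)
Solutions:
 v(a) = C1*cos(a)^3


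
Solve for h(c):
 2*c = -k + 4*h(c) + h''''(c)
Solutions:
 h(c) = c/2 + k/4 + (C1*sin(c) + C2*cos(c))*exp(-c) + (C3*sin(c) + C4*cos(c))*exp(c)


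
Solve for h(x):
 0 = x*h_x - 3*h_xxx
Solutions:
 h(x) = C1 + Integral(C2*airyai(3^(2/3)*x/3) + C3*airybi(3^(2/3)*x/3), x)


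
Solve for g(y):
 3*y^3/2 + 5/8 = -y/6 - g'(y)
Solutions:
 g(y) = C1 - 3*y^4/8 - y^2/12 - 5*y/8


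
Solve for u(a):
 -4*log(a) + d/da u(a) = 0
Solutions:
 u(a) = C1 + 4*a*log(a) - 4*a


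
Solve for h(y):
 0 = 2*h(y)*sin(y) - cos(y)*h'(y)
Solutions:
 h(y) = C1/cos(y)^2


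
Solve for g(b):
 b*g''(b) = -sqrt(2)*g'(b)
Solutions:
 g(b) = C1 + C2*b^(1 - sqrt(2))


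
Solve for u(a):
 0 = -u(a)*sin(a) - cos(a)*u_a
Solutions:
 u(a) = C1*cos(a)


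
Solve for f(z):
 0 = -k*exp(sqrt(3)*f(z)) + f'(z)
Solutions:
 f(z) = sqrt(3)*(2*log(-1/(C1 + k*z)) - log(3))/6


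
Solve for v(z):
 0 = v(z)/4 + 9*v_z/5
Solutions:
 v(z) = C1*exp(-5*z/36)


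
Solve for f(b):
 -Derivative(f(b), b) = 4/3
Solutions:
 f(b) = C1 - 4*b/3


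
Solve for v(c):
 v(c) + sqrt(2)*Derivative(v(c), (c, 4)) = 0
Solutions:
 v(c) = (C1*sin(2^(3/8)*c/2) + C2*cos(2^(3/8)*c/2))*exp(-2^(3/8)*c/2) + (C3*sin(2^(3/8)*c/2) + C4*cos(2^(3/8)*c/2))*exp(2^(3/8)*c/2)


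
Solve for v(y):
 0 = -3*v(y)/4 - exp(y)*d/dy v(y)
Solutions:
 v(y) = C1*exp(3*exp(-y)/4)


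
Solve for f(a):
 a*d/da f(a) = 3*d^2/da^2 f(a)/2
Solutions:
 f(a) = C1 + C2*erfi(sqrt(3)*a/3)


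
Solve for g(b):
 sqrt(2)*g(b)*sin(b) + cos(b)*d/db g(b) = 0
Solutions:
 g(b) = C1*cos(b)^(sqrt(2))


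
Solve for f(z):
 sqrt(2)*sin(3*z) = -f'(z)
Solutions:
 f(z) = C1 + sqrt(2)*cos(3*z)/3


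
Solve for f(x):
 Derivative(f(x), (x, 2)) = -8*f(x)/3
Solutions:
 f(x) = C1*sin(2*sqrt(6)*x/3) + C2*cos(2*sqrt(6)*x/3)


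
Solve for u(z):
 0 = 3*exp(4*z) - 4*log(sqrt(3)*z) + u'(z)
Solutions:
 u(z) = C1 + 4*z*log(z) + 2*z*(-2 + log(3)) - 3*exp(4*z)/4


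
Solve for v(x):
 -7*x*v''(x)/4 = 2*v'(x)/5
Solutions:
 v(x) = C1 + C2*x^(27/35)


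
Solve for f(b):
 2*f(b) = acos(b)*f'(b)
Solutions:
 f(b) = C1*exp(2*Integral(1/acos(b), b))


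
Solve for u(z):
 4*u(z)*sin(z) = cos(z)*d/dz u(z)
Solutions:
 u(z) = C1/cos(z)^4


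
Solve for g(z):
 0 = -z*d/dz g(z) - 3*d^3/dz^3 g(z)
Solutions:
 g(z) = C1 + Integral(C2*airyai(-3^(2/3)*z/3) + C3*airybi(-3^(2/3)*z/3), z)


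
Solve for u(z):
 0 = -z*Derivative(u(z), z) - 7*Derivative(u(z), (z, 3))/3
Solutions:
 u(z) = C1 + Integral(C2*airyai(-3^(1/3)*7^(2/3)*z/7) + C3*airybi(-3^(1/3)*7^(2/3)*z/7), z)


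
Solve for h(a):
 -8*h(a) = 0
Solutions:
 h(a) = 0


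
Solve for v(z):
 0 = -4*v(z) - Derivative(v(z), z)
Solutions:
 v(z) = C1*exp(-4*z)


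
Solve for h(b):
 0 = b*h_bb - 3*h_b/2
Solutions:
 h(b) = C1 + C2*b^(5/2)


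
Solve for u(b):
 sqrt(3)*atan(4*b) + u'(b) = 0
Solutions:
 u(b) = C1 - sqrt(3)*(b*atan(4*b) - log(16*b^2 + 1)/8)


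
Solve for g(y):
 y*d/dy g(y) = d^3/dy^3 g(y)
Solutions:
 g(y) = C1 + Integral(C2*airyai(y) + C3*airybi(y), y)


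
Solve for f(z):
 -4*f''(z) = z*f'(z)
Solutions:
 f(z) = C1 + C2*erf(sqrt(2)*z/4)


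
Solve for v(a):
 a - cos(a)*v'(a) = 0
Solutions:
 v(a) = C1 + Integral(a/cos(a), a)


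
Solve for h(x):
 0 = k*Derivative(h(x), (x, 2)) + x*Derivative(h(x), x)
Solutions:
 h(x) = C1 + C2*sqrt(k)*erf(sqrt(2)*x*sqrt(1/k)/2)


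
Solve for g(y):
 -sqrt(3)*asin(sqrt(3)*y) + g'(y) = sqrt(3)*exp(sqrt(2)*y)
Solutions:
 g(y) = C1 + sqrt(3)*(y*asin(sqrt(3)*y) + sqrt(3)*sqrt(1 - 3*y^2)/3) + sqrt(6)*exp(sqrt(2)*y)/2


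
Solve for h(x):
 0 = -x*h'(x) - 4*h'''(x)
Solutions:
 h(x) = C1 + Integral(C2*airyai(-2^(1/3)*x/2) + C3*airybi(-2^(1/3)*x/2), x)


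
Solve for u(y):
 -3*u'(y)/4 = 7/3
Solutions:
 u(y) = C1 - 28*y/9


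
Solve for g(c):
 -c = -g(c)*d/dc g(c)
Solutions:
 g(c) = -sqrt(C1 + c^2)
 g(c) = sqrt(C1 + c^2)


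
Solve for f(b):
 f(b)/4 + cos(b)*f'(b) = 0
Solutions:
 f(b) = C1*(sin(b) - 1)^(1/8)/(sin(b) + 1)^(1/8)


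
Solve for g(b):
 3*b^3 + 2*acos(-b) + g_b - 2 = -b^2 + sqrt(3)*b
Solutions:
 g(b) = C1 - 3*b^4/4 - b^3/3 + sqrt(3)*b^2/2 - 2*b*acos(-b) + 2*b - 2*sqrt(1 - b^2)


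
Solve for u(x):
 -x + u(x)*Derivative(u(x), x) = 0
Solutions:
 u(x) = -sqrt(C1 + x^2)
 u(x) = sqrt(C1 + x^2)


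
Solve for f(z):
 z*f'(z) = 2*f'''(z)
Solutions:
 f(z) = C1 + Integral(C2*airyai(2^(2/3)*z/2) + C3*airybi(2^(2/3)*z/2), z)


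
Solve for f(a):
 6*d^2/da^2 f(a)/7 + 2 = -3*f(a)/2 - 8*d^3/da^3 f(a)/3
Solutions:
 f(a) = C1*exp(a*(-6 + 3*3^(1/3)/(14*sqrt(2422) + 689)^(1/3) + 3^(2/3)*(14*sqrt(2422) + 689)^(1/3))/56)*sin(3*3^(1/6)*a*(-(14*sqrt(2422) + 689)^(1/3) + 3^(2/3)/(14*sqrt(2422) + 689)^(1/3))/56) + C2*exp(a*(-6 + 3*3^(1/3)/(14*sqrt(2422) + 689)^(1/3) + 3^(2/3)*(14*sqrt(2422) + 689)^(1/3))/56)*cos(3*3^(1/6)*a*(-(14*sqrt(2422) + 689)^(1/3) + 3^(2/3)/(14*sqrt(2422) + 689)^(1/3))/56) + C3*exp(-a*(3*3^(1/3)/(14*sqrt(2422) + 689)^(1/3) + 3 + 3^(2/3)*(14*sqrt(2422) + 689)^(1/3))/28) - 4/3


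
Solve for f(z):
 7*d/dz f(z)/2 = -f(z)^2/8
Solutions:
 f(z) = 28/(C1 + z)


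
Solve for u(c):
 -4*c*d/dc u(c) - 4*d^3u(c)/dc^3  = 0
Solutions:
 u(c) = C1 + Integral(C2*airyai(-c) + C3*airybi(-c), c)


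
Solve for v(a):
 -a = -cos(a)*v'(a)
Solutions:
 v(a) = C1 + Integral(a/cos(a), a)


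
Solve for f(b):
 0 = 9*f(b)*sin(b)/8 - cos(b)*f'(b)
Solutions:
 f(b) = C1/cos(b)^(9/8)


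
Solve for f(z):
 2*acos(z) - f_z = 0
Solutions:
 f(z) = C1 + 2*z*acos(z) - 2*sqrt(1 - z^2)


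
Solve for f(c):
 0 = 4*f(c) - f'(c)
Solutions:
 f(c) = C1*exp(4*c)


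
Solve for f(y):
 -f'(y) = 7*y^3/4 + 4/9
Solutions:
 f(y) = C1 - 7*y^4/16 - 4*y/9


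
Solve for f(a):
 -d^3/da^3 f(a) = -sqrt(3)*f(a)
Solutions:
 f(a) = C3*exp(3^(1/6)*a) + (C1*sin(3^(2/3)*a/2) + C2*cos(3^(2/3)*a/2))*exp(-3^(1/6)*a/2)


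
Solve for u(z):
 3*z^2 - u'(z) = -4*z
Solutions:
 u(z) = C1 + z^3 + 2*z^2


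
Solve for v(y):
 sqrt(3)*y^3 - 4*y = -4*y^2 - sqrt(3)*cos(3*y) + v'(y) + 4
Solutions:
 v(y) = C1 + sqrt(3)*y^4/4 + 4*y^3/3 - 2*y^2 - 4*y + sqrt(3)*sin(3*y)/3


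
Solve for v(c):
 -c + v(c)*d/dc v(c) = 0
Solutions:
 v(c) = -sqrt(C1 + c^2)
 v(c) = sqrt(C1 + c^2)


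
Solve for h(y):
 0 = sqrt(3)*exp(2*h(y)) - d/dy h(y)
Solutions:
 h(y) = log(-sqrt(-1/(C1 + sqrt(3)*y))) - log(2)/2
 h(y) = log(-1/(C1 + sqrt(3)*y))/2 - log(2)/2


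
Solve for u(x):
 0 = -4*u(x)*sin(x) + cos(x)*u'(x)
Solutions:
 u(x) = C1/cos(x)^4


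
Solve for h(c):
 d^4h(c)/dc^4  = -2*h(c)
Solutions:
 h(c) = (C1*sin(2^(3/4)*c/2) + C2*cos(2^(3/4)*c/2))*exp(-2^(3/4)*c/2) + (C3*sin(2^(3/4)*c/2) + C4*cos(2^(3/4)*c/2))*exp(2^(3/4)*c/2)


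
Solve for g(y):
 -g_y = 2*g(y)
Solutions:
 g(y) = C1*exp(-2*y)


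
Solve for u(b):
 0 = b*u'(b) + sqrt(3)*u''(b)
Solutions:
 u(b) = C1 + C2*erf(sqrt(2)*3^(3/4)*b/6)


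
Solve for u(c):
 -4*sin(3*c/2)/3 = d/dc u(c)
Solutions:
 u(c) = C1 + 8*cos(3*c/2)/9


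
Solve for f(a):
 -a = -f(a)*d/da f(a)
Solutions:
 f(a) = -sqrt(C1 + a^2)
 f(a) = sqrt(C1 + a^2)


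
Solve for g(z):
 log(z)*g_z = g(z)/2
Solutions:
 g(z) = C1*exp(li(z)/2)


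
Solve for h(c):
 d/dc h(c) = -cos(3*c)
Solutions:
 h(c) = C1 - sin(3*c)/3


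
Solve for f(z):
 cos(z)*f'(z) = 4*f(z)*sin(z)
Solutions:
 f(z) = C1/cos(z)^4


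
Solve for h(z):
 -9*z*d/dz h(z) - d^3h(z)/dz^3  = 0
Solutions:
 h(z) = C1 + Integral(C2*airyai(-3^(2/3)*z) + C3*airybi(-3^(2/3)*z), z)


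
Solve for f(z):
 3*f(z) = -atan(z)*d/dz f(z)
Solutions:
 f(z) = C1*exp(-3*Integral(1/atan(z), z))


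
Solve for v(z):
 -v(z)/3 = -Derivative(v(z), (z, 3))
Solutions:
 v(z) = C3*exp(3^(2/3)*z/3) + (C1*sin(3^(1/6)*z/2) + C2*cos(3^(1/6)*z/2))*exp(-3^(2/3)*z/6)


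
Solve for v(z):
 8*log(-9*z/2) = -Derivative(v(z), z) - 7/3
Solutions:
 v(z) = C1 - 8*z*log(-z) + z*(-16*log(3) + 8*log(2) + 17/3)


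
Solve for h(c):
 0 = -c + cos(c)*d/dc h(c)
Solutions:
 h(c) = C1 + Integral(c/cos(c), c)


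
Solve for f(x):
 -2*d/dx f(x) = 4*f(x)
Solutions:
 f(x) = C1*exp(-2*x)


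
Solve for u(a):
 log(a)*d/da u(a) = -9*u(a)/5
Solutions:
 u(a) = C1*exp(-9*li(a)/5)


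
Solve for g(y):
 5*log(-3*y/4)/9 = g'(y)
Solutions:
 g(y) = C1 + 5*y*log(-y)/9 + 5*y*(-2*log(2) - 1 + log(3))/9


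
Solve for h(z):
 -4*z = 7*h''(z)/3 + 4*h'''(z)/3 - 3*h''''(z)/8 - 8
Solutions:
 h(z) = C1 + C2*z + C3*exp(2*z*(8 - sqrt(190))/9) + C4*exp(2*z*(8 + sqrt(190))/9) - 2*z^3/7 + 108*z^2/49


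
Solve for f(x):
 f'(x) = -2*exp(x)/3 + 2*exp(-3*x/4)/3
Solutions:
 f(x) = C1 - 2*exp(x)/3 - 8*exp(-3*x/4)/9


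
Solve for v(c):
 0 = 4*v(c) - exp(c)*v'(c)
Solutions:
 v(c) = C1*exp(-4*exp(-c))


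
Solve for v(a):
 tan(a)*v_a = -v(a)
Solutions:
 v(a) = C1/sin(a)


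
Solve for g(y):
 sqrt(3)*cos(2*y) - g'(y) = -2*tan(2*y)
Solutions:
 g(y) = C1 - log(cos(2*y)) + sqrt(3)*sin(2*y)/2


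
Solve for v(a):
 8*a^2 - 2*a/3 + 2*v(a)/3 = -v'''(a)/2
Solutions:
 v(a) = C3*exp(-6^(2/3)*a/3) - 12*a^2 + a + (C1*sin(2^(2/3)*3^(1/6)*a/2) + C2*cos(2^(2/3)*3^(1/6)*a/2))*exp(6^(2/3)*a/6)


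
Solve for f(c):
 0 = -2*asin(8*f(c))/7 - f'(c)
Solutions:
 Integral(1/asin(8*_y), (_y, f(c))) = C1 - 2*c/7


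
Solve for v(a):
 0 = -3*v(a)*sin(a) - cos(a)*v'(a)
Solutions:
 v(a) = C1*cos(a)^3


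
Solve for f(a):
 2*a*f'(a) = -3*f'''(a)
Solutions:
 f(a) = C1 + Integral(C2*airyai(-2^(1/3)*3^(2/3)*a/3) + C3*airybi(-2^(1/3)*3^(2/3)*a/3), a)


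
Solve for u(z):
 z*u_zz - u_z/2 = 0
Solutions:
 u(z) = C1 + C2*z^(3/2)


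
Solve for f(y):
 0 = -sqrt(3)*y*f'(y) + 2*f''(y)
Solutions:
 f(y) = C1 + C2*erfi(3^(1/4)*y/2)


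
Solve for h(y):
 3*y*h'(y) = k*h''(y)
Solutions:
 h(y) = C1 + C2*erf(sqrt(6)*y*sqrt(-1/k)/2)/sqrt(-1/k)


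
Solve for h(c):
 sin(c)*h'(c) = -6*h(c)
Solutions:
 h(c) = C1*(cos(c)^3 + 3*cos(c)^2 + 3*cos(c) + 1)/(cos(c)^3 - 3*cos(c)^2 + 3*cos(c) - 1)


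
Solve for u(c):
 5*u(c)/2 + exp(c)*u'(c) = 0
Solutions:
 u(c) = C1*exp(5*exp(-c)/2)


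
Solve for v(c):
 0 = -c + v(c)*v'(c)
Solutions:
 v(c) = -sqrt(C1 + c^2)
 v(c) = sqrt(C1 + c^2)


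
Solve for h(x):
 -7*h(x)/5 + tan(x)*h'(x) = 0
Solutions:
 h(x) = C1*sin(x)^(7/5)


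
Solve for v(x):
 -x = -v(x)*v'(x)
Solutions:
 v(x) = -sqrt(C1 + x^2)
 v(x) = sqrt(C1 + x^2)


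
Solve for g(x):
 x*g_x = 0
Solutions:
 g(x) = C1


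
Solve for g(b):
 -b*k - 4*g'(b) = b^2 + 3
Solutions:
 g(b) = C1 - b^3/12 - b^2*k/8 - 3*b/4


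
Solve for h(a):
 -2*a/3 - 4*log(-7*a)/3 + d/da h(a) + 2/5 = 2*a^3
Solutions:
 h(a) = C1 + a^4/2 + a^2/3 + 4*a*log(-a)/3 + 2*a*(-13 + 10*log(7))/15


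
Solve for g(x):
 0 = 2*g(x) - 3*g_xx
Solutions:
 g(x) = C1*exp(-sqrt(6)*x/3) + C2*exp(sqrt(6)*x/3)


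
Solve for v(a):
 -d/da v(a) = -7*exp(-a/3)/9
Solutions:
 v(a) = C1 - 7*exp(-a/3)/3


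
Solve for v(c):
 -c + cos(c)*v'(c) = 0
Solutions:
 v(c) = C1 + Integral(c/cos(c), c)


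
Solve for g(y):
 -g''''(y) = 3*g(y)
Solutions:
 g(y) = (C1*sin(sqrt(2)*3^(1/4)*y/2) + C2*cos(sqrt(2)*3^(1/4)*y/2))*exp(-sqrt(2)*3^(1/4)*y/2) + (C3*sin(sqrt(2)*3^(1/4)*y/2) + C4*cos(sqrt(2)*3^(1/4)*y/2))*exp(sqrt(2)*3^(1/4)*y/2)


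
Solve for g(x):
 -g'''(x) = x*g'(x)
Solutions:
 g(x) = C1 + Integral(C2*airyai(-x) + C3*airybi(-x), x)


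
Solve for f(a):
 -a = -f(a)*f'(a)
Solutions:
 f(a) = -sqrt(C1 + a^2)
 f(a) = sqrt(C1 + a^2)


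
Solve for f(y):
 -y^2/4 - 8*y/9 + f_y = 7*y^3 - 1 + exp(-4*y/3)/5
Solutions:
 f(y) = C1 + 7*y^4/4 + y^3/12 + 4*y^2/9 - y - 3*exp(-4*y/3)/20


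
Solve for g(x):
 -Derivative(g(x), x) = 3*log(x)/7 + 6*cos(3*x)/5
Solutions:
 g(x) = C1 - 3*x*log(x)/7 + 3*x/7 - 2*sin(3*x)/5


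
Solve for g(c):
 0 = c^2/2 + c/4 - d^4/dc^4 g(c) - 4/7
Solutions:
 g(c) = C1 + C2*c + C3*c^2 + C4*c^3 + c^6/720 + c^5/480 - c^4/42


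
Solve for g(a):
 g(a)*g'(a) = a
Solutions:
 g(a) = -sqrt(C1 + a^2)
 g(a) = sqrt(C1 + a^2)


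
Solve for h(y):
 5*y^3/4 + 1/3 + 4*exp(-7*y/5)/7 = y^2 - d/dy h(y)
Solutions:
 h(y) = C1 - 5*y^4/16 + y^3/3 - y/3 + 20*exp(-7*y/5)/49


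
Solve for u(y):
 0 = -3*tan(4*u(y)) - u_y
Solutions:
 u(y) = -asin(C1*exp(-12*y))/4 + pi/4
 u(y) = asin(C1*exp(-12*y))/4


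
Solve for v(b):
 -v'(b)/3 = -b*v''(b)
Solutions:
 v(b) = C1 + C2*b^(4/3)


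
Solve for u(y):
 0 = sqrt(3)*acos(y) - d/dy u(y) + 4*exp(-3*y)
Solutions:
 u(y) = C1 + sqrt(3)*y*acos(y) - sqrt(3)*sqrt(1 - y^2) - 4*exp(-3*y)/3


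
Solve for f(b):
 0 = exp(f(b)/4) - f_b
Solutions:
 f(b) = 4*log(-1/(C1 + b)) + 8*log(2)


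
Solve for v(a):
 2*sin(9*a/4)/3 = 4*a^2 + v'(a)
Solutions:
 v(a) = C1 - 4*a^3/3 - 8*cos(9*a/4)/27


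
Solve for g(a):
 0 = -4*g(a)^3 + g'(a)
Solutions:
 g(a) = -sqrt(2)*sqrt(-1/(C1 + 4*a))/2
 g(a) = sqrt(2)*sqrt(-1/(C1 + 4*a))/2


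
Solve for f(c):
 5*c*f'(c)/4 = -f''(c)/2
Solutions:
 f(c) = C1 + C2*erf(sqrt(5)*c/2)


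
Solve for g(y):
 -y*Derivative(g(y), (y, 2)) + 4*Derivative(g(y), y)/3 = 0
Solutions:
 g(y) = C1 + C2*y^(7/3)


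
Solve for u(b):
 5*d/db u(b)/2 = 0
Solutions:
 u(b) = C1


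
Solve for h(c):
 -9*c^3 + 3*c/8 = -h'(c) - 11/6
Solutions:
 h(c) = C1 + 9*c^4/4 - 3*c^2/16 - 11*c/6


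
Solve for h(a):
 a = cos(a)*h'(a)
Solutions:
 h(a) = C1 + Integral(a/cos(a), a)


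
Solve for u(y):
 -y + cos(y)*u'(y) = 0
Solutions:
 u(y) = C1 + Integral(y/cos(y), y)


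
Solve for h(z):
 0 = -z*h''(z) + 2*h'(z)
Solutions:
 h(z) = C1 + C2*z^3


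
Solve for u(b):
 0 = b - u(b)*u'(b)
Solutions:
 u(b) = -sqrt(C1 + b^2)
 u(b) = sqrt(C1 + b^2)


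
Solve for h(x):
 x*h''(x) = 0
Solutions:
 h(x) = C1 + C2*x


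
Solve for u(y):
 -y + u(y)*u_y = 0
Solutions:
 u(y) = -sqrt(C1 + y^2)
 u(y) = sqrt(C1 + y^2)


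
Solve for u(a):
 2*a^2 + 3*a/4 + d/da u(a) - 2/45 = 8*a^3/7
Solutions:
 u(a) = C1 + 2*a^4/7 - 2*a^3/3 - 3*a^2/8 + 2*a/45


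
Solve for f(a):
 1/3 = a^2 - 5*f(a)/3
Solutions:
 f(a) = 3*a^2/5 - 1/5


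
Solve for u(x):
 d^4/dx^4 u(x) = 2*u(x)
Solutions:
 u(x) = C1*exp(-2^(1/4)*x) + C2*exp(2^(1/4)*x) + C3*sin(2^(1/4)*x) + C4*cos(2^(1/4)*x)


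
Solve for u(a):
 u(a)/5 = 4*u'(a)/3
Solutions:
 u(a) = C1*exp(3*a/20)


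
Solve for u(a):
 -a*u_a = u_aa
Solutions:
 u(a) = C1 + C2*erf(sqrt(2)*a/2)


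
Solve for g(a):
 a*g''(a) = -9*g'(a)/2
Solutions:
 g(a) = C1 + C2/a^(7/2)


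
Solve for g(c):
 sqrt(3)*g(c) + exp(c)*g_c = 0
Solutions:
 g(c) = C1*exp(sqrt(3)*exp(-c))


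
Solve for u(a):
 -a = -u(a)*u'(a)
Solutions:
 u(a) = -sqrt(C1 + a^2)
 u(a) = sqrt(C1 + a^2)


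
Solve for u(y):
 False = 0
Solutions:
 u(y) = C1 + zoo*y - 5*log(cos(3*y/4))/3


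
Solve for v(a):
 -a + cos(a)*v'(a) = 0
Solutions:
 v(a) = C1 + Integral(a/cos(a), a)


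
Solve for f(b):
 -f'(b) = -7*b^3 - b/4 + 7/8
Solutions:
 f(b) = C1 + 7*b^4/4 + b^2/8 - 7*b/8


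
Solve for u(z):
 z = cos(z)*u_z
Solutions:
 u(z) = C1 + Integral(z/cos(z), z)


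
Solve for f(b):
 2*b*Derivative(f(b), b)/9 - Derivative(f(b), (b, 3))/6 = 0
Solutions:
 f(b) = C1 + Integral(C2*airyai(6^(2/3)*b/3) + C3*airybi(6^(2/3)*b/3), b)


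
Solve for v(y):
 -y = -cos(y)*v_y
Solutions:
 v(y) = C1 + Integral(y/cos(y), y)


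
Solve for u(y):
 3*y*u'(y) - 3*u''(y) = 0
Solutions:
 u(y) = C1 + C2*erfi(sqrt(2)*y/2)


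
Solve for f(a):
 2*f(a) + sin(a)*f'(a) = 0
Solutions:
 f(a) = C1*(cos(a) + 1)/(cos(a) - 1)


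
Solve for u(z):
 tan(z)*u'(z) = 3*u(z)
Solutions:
 u(z) = C1*sin(z)^3


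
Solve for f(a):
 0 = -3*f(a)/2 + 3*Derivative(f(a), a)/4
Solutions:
 f(a) = C1*exp(2*a)


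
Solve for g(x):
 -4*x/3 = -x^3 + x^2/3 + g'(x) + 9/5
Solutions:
 g(x) = C1 + x^4/4 - x^3/9 - 2*x^2/3 - 9*x/5


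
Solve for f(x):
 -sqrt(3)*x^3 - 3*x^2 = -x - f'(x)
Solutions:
 f(x) = C1 + sqrt(3)*x^4/4 + x^3 - x^2/2


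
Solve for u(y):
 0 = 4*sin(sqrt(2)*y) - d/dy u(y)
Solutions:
 u(y) = C1 - 2*sqrt(2)*cos(sqrt(2)*y)


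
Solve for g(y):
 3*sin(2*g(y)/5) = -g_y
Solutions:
 3*y + 5*log(cos(2*g(y)/5) - 1)/4 - 5*log(cos(2*g(y)/5) + 1)/4 = C1


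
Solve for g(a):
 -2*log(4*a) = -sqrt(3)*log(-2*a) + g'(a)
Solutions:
 g(a) = C1 - a*(2 - sqrt(3))*log(a) + a*(-4*log(2) - sqrt(3) + sqrt(3)*log(2) + 2 + sqrt(3)*I*pi)


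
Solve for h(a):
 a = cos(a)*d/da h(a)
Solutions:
 h(a) = C1 + Integral(a/cos(a), a)


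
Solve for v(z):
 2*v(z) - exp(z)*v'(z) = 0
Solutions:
 v(z) = C1*exp(-2*exp(-z))


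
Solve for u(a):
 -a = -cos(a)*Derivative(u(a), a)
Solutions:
 u(a) = C1 + Integral(a/cos(a), a)


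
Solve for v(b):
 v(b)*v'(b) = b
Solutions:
 v(b) = -sqrt(C1 + b^2)
 v(b) = sqrt(C1 + b^2)


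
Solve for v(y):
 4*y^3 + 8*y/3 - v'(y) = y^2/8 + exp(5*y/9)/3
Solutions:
 v(y) = C1 + y^4 - y^3/24 + 4*y^2/3 - 3*exp(5*y/9)/5


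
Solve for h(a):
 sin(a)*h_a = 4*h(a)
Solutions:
 h(a) = C1*(cos(a)^2 - 2*cos(a) + 1)/(cos(a)^2 + 2*cos(a) + 1)


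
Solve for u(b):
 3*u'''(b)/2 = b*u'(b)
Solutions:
 u(b) = C1 + Integral(C2*airyai(2^(1/3)*3^(2/3)*b/3) + C3*airybi(2^(1/3)*3^(2/3)*b/3), b)


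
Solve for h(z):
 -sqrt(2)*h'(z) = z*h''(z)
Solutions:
 h(z) = C1 + C2*z^(1 - sqrt(2))


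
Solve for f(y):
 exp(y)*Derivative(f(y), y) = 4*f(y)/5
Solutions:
 f(y) = C1*exp(-4*exp(-y)/5)


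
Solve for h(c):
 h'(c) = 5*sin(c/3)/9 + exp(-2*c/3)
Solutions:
 h(c) = C1 - 5*cos(c/3)/3 - 3*exp(-2*c/3)/2


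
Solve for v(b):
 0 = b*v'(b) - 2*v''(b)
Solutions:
 v(b) = C1 + C2*erfi(b/2)


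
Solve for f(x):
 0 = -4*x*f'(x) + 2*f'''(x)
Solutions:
 f(x) = C1 + Integral(C2*airyai(2^(1/3)*x) + C3*airybi(2^(1/3)*x), x)


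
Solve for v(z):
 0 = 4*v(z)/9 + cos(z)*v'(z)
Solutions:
 v(z) = C1*(sin(z) - 1)^(2/9)/(sin(z) + 1)^(2/9)


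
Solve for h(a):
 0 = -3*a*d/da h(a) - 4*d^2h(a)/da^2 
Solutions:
 h(a) = C1 + C2*erf(sqrt(6)*a/4)


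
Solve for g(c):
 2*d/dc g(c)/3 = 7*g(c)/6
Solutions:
 g(c) = C1*exp(7*c/4)


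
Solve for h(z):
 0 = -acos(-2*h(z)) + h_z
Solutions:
 Integral(1/acos(-2*_y), (_y, h(z))) = C1 + z


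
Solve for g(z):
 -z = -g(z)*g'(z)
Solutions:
 g(z) = -sqrt(C1 + z^2)
 g(z) = sqrt(C1 + z^2)


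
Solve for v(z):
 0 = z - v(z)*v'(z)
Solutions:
 v(z) = -sqrt(C1 + z^2)
 v(z) = sqrt(C1 + z^2)


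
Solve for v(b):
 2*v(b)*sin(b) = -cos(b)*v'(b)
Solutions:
 v(b) = C1*cos(b)^2


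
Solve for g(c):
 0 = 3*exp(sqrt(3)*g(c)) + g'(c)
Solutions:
 g(c) = sqrt(3)*(2*log(1/(C1 + 3*c)) - log(3))/6


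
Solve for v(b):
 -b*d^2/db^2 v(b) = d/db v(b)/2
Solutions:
 v(b) = C1 + C2*sqrt(b)


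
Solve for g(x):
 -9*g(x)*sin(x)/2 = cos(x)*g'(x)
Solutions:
 g(x) = C1*cos(x)^(9/2)


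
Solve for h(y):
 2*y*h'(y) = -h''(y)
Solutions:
 h(y) = C1 + C2*erf(y)


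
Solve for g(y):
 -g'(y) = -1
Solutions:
 g(y) = C1 + y


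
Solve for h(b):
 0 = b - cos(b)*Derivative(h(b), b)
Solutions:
 h(b) = C1 + Integral(b/cos(b), b)


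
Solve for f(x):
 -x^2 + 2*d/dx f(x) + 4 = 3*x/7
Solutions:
 f(x) = C1 + x^3/6 + 3*x^2/28 - 2*x


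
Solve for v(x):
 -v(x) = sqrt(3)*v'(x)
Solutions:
 v(x) = C1*exp(-sqrt(3)*x/3)


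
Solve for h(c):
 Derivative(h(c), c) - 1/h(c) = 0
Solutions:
 h(c) = -sqrt(C1 + 2*c)
 h(c) = sqrt(C1 + 2*c)


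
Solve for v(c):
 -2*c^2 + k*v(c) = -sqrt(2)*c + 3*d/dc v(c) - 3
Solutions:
 v(c) = C1*exp(c*k/3) + 2*c^2/k - sqrt(2)*c/k + 12*c/k^2 - 3/k - 3*sqrt(2)/k^2 + 36/k^3


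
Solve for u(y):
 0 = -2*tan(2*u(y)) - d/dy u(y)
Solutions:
 u(y) = -asin(C1*exp(-4*y))/2 + pi/2
 u(y) = asin(C1*exp(-4*y))/2


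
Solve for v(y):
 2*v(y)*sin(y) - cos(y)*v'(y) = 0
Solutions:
 v(y) = C1/cos(y)^2


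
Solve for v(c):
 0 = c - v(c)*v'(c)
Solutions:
 v(c) = -sqrt(C1 + c^2)
 v(c) = sqrt(C1 + c^2)


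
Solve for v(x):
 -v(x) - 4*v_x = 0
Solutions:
 v(x) = C1*exp(-x/4)


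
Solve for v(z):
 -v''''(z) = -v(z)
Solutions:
 v(z) = C1*exp(-z) + C2*exp(z) + C3*sin(z) + C4*cos(z)


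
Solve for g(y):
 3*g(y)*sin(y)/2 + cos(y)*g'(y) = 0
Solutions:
 g(y) = C1*cos(y)^(3/2)


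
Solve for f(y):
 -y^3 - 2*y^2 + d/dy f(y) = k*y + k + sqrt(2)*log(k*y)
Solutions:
 f(y) = C1 + k*y^2/2 + y^4/4 + 2*y^3/3 + y*(k - sqrt(2)) + sqrt(2)*y*log(k*y)


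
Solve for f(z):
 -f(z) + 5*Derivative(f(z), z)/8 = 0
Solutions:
 f(z) = C1*exp(8*z/5)


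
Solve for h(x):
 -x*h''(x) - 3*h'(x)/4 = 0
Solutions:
 h(x) = C1 + C2*x^(1/4)


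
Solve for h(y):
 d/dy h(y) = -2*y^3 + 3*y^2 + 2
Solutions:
 h(y) = C1 - y^4/2 + y^3 + 2*y


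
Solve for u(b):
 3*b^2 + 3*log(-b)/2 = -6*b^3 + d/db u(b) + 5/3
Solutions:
 u(b) = C1 + 3*b^4/2 + b^3 + 3*b*log(-b)/2 - 19*b/6


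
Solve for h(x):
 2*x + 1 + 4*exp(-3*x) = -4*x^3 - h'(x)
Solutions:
 h(x) = C1 - x^4 - x^2 - x + 4*exp(-3*x)/3


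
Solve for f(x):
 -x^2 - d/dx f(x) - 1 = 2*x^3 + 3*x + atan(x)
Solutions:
 f(x) = C1 - x^4/2 - x^3/3 - 3*x^2/2 - x*atan(x) - x + log(x^2 + 1)/2


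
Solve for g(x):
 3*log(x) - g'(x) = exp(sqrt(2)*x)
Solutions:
 g(x) = C1 + 3*x*log(x) - 3*x - sqrt(2)*exp(sqrt(2)*x)/2


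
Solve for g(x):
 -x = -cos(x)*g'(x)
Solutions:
 g(x) = C1 + Integral(x/cos(x), x)


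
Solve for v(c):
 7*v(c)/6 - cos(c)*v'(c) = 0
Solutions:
 v(c) = C1*(sin(c) + 1)^(7/12)/(sin(c) - 1)^(7/12)


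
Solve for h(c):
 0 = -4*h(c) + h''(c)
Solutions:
 h(c) = C1*exp(-2*c) + C2*exp(2*c)


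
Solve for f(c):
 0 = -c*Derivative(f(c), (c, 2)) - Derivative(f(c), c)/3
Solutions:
 f(c) = C1 + C2*c^(2/3)


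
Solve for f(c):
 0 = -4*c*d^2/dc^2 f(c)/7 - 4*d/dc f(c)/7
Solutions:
 f(c) = C1 + C2*log(c)


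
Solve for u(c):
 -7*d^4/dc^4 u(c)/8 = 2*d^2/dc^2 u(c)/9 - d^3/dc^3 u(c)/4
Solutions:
 u(c) = C1 + C2*c + (C3*sin(sqrt(103)*c/21) + C4*cos(sqrt(103)*c/21))*exp(c/7)


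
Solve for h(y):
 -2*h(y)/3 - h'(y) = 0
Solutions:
 h(y) = C1*exp(-2*y/3)


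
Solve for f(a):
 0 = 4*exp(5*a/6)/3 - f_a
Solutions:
 f(a) = C1 + 8*exp(5*a/6)/5


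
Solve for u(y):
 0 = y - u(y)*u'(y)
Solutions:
 u(y) = -sqrt(C1 + y^2)
 u(y) = sqrt(C1 + y^2)


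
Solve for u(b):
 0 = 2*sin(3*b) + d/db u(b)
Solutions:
 u(b) = C1 + 2*cos(3*b)/3


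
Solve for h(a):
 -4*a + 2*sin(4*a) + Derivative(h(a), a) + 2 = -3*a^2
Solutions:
 h(a) = C1 - a^3 + 2*a^2 - 2*a + cos(4*a)/2


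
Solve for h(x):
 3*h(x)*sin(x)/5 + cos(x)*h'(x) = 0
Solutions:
 h(x) = C1*cos(x)^(3/5)


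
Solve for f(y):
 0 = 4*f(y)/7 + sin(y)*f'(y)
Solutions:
 f(y) = C1*(cos(y) + 1)^(2/7)/(cos(y) - 1)^(2/7)


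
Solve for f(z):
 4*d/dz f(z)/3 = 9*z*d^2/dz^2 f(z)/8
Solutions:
 f(z) = C1 + C2*z^(59/27)


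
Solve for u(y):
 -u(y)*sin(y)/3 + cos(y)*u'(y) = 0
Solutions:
 u(y) = C1/cos(y)^(1/3)


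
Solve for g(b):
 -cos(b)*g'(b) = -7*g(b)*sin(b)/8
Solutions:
 g(b) = C1/cos(b)^(7/8)


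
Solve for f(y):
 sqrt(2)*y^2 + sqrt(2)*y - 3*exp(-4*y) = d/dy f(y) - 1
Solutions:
 f(y) = C1 + sqrt(2)*y^3/3 + sqrt(2)*y^2/2 + y + 3*exp(-4*y)/4


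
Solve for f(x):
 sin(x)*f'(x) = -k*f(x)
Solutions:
 f(x) = C1*exp(k*(-log(cos(x) - 1) + log(cos(x) + 1))/2)


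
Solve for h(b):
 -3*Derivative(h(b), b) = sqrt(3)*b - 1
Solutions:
 h(b) = C1 - sqrt(3)*b^2/6 + b/3


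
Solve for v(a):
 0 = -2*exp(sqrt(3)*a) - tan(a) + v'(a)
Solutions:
 v(a) = C1 + 2*sqrt(3)*exp(sqrt(3)*a)/3 - log(cos(a))


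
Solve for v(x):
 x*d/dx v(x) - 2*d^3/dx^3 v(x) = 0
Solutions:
 v(x) = C1 + Integral(C2*airyai(2^(2/3)*x/2) + C3*airybi(2^(2/3)*x/2), x)


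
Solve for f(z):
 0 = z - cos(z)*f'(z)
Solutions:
 f(z) = C1 + Integral(z/cos(z), z)


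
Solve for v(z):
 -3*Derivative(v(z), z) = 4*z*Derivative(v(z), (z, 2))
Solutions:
 v(z) = C1 + C2*z^(1/4)


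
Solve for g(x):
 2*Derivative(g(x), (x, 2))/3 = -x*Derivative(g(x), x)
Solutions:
 g(x) = C1 + C2*erf(sqrt(3)*x/2)


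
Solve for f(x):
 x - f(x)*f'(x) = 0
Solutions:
 f(x) = -sqrt(C1 + x^2)
 f(x) = sqrt(C1 + x^2)


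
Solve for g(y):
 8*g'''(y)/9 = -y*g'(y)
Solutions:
 g(y) = C1 + Integral(C2*airyai(-3^(2/3)*y/2) + C3*airybi(-3^(2/3)*y/2), y)


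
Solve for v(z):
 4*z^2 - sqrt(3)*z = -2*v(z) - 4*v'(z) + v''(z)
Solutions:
 v(z) = C1*exp(z*(2 - sqrt(6))) + C2*exp(z*(2 + sqrt(6))) - 2*z^2 + sqrt(3)*z/2 + 8*z - 18 - sqrt(3)


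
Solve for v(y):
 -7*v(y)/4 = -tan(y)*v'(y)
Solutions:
 v(y) = C1*sin(y)^(7/4)


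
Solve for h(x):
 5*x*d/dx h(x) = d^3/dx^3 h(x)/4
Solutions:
 h(x) = C1 + Integral(C2*airyai(20^(1/3)*x) + C3*airybi(20^(1/3)*x), x)


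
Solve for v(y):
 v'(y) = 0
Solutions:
 v(y) = C1


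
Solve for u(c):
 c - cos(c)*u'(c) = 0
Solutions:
 u(c) = C1 + Integral(c/cos(c), c)


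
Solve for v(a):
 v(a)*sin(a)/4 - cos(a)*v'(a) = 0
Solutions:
 v(a) = C1/cos(a)^(1/4)


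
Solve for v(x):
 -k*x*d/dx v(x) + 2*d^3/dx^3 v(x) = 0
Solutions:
 v(x) = C1 + Integral(C2*airyai(2^(2/3)*k^(1/3)*x/2) + C3*airybi(2^(2/3)*k^(1/3)*x/2), x)


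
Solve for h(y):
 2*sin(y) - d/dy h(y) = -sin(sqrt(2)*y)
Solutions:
 h(y) = C1 - 2*cos(y) - sqrt(2)*cos(sqrt(2)*y)/2


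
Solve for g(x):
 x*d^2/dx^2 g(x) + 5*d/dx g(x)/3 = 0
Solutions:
 g(x) = C1 + C2/x^(2/3)


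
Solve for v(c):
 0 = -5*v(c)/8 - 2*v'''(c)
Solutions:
 v(c) = C3*exp(-2^(2/3)*5^(1/3)*c/4) + (C1*sin(2^(2/3)*sqrt(3)*5^(1/3)*c/8) + C2*cos(2^(2/3)*sqrt(3)*5^(1/3)*c/8))*exp(2^(2/3)*5^(1/3)*c/8)


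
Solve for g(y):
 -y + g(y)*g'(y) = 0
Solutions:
 g(y) = -sqrt(C1 + y^2)
 g(y) = sqrt(C1 + y^2)


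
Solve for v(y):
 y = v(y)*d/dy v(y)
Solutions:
 v(y) = -sqrt(C1 + y^2)
 v(y) = sqrt(C1 + y^2)


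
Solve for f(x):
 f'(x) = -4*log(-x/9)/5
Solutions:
 f(x) = C1 - 4*x*log(-x)/5 + 4*x*(1 + 2*log(3))/5


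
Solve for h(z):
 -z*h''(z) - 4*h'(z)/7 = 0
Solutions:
 h(z) = C1 + C2*z^(3/7)


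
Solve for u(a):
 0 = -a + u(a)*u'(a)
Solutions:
 u(a) = -sqrt(C1 + a^2)
 u(a) = sqrt(C1 + a^2)


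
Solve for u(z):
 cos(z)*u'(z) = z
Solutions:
 u(z) = C1 + Integral(z/cos(z), z)


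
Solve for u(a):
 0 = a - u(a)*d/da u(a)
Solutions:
 u(a) = -sqrt(C1 + a^2)
 u(a) = sqrt(C1 + a^2)


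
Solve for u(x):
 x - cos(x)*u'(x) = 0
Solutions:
 u(x) = C1 + Integral(x/cos(x), x)


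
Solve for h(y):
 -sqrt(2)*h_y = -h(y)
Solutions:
 h(y) = C1*exp(sqrt(2)*y/2)


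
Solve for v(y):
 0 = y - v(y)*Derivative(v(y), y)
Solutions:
 v(y) = -sqrt(C1 + y^2)
 v(y) = sqrt(C1 + y^2)


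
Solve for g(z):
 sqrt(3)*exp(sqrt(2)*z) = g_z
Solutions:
 g(z) = C1 + sqrt(6)*exp(sqrt(2)*z)/2


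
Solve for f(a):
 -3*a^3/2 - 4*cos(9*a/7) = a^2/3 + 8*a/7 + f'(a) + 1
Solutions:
 f(a) = C1 - 3*a^4/8 - a^3/9 - 4*a^2/7 - a - 28*sin(9*a/7)/9


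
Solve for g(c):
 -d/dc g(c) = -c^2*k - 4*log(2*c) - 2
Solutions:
 g(c) = C1 + c^3*k/3 + 4*c*log(c) - 2*c + c*log(16)


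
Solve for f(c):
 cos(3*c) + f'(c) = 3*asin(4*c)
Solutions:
 f(c) = C1 + 3*c*asin(4*c) + 3*sqrt(1 - 16*c^2)/4 - sin(3*c)/3


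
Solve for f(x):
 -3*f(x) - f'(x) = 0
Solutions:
 f(x) = C1*exp(-3*x)


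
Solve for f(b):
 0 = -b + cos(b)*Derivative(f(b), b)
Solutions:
 f(b) = C1 + Integral(b/cos(b), b)


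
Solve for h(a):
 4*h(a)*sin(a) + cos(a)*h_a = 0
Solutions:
 h(a) = C1*cos(a)^4


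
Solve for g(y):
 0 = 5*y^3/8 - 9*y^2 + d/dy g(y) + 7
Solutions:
 g(y) = C1 - 5*y^4/32 + 3*y^3 - 7*y


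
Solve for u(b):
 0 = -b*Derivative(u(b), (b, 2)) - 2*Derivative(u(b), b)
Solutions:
 u(b) = C1 + C2/b


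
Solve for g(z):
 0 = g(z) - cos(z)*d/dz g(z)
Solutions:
 g(z) = C1*sqrt(sin(z) + 1)/sqrt(sin(z) - 1)


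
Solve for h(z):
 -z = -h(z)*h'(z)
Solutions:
 h(z) = -sqrt(C1 + z^2)
 h(z) = sqrt(C1 + z^2)


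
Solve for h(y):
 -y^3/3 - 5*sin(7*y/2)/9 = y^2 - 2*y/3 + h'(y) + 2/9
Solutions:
 h(y) = C1 - y^4/12 - y^3/3 + y^2/3 - 2*y/9 + 10*cos(7*y/2)/63


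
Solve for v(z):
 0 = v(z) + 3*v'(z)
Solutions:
 v(z) = C1*exp(-z/3)


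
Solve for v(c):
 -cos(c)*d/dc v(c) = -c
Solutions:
 v(c) = C1 + Integral(c/cos(c), c)


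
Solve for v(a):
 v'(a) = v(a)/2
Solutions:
 v(a) = C1*exp(a/2)


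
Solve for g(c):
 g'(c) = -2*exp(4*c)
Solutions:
 g(c) = C1 - exp(4*c)/2


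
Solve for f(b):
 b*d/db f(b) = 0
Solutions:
 f(b) = C1


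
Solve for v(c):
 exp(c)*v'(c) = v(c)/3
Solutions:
 v(c) = C1*exp(-exp(-c)/3)


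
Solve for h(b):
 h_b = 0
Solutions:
 h(b) = C1


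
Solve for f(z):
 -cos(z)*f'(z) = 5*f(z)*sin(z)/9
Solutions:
 f(z) = C1*cos(z)^(5/9)


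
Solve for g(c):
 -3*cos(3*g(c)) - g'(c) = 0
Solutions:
 g(c) = -asin((C1 + exp(18*c))/(C1 - exp(18*c)))/3 + pi/3
 g(c) = asin((C1 + exp(18*c))/(C1 - exp(18*c)))/3


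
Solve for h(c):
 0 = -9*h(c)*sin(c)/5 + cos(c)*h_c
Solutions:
 h(c) = C1/cos(c)^(9/5)


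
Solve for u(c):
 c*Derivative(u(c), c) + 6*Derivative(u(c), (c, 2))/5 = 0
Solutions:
 u(c) = C1 + C2*erf(sqrt(15)*c/6)


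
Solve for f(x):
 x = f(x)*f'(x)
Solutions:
 f(x) = -sqrt(C1 + x^2)
 f(x) = sqrt(C1 + x^2)


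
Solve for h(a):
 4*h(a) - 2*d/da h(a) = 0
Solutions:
 h(a) = C1*exp(2*a)


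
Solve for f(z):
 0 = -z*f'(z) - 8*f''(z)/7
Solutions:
 f(z) = C1 + C2*erf(sqrt(7)*z/4)


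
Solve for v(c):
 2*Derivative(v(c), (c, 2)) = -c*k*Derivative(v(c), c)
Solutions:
 v(c) = Piecewise((-sqrt(pi)*C1*erf(c*sqrt(k)/2)/sqrt(k) - C2, (k > 0) | (k < 0)), (-C1*c - C2, True))


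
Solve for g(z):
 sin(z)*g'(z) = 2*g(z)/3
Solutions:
 g(z) = C1*(cos(z) - 1)^(1/3)/(cos(z) + 1)^(1/3)


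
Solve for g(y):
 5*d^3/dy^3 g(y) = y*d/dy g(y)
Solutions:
 g(y) = C1 + Integral(C2*airyai(5^(2/3)*y/5) + C3*airybi(5^(2/3)*y/5), y)


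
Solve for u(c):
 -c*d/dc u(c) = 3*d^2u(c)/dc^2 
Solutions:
 u(c) = C1 + C2*erf(sqrt(6)*c/6)


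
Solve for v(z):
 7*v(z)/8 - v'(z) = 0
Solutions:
 v(z) = C1*exp(7*z/8)


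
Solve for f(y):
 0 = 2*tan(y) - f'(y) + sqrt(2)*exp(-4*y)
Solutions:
 f(y) = C1 + log(tan(y)^2 + 1) - sqrt(2)*exp(-4*y)/4


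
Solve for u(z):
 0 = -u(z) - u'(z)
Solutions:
 u(z) = C1*exp(-z)


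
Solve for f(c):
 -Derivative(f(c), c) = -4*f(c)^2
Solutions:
 f(c) = -1/(C1 + 4*c)


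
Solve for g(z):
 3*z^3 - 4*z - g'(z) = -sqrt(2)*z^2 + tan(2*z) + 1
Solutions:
 g(z) = C1 + 3*z^4/4 + sqrt(2)*z^3/3 - 2*z^2 - z + log(cos(2*z))/2


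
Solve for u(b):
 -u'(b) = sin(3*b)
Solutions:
 u(b) = C1 + cos(3*b)/3


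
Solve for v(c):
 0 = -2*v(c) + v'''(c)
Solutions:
 v(c) = C3*exp(2^(1/3)*c) + (C1*sin(2^(1/3)*sqrt(3)*c/2) + C2*cos(2^(1/3)*sqrt(3)*c/2))*exp(-2^(1/3)*c/2)


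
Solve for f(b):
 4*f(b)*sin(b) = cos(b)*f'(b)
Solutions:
 f(b) = C1/cos(b)^4


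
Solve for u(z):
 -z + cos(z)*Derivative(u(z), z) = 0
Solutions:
 u(z) = C1 + Integral(z/cos(z), z)


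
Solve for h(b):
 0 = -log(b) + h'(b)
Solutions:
 h(b) = C1 + b*log(b) - b


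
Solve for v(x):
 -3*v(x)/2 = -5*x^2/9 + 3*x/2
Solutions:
 v(x) = x*(10*x - 27)/27


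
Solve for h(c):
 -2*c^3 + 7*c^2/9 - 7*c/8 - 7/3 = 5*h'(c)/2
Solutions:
 h(c) = C1 - c^4/5 + 14*c^3/135 - 7*c^2/40 - 14*c/15


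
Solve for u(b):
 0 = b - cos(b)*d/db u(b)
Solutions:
 u(b) = C1 + Integral(b/cos(b), b)


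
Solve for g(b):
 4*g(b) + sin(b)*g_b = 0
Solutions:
 g(b) = C1*(cos(b)^2 + 2*cos(b) + 1)/(cos(b)^2 - 2*cos(b) + 1)


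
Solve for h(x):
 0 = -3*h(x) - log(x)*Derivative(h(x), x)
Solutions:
 h(x) = C1*exp(-3*li(x))


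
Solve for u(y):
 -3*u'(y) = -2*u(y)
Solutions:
 u(y) = C1*exp(2*y/3)


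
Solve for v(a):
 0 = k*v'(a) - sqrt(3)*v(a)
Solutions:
 v(a) = C1*exp(sqrt(3)*a/k)


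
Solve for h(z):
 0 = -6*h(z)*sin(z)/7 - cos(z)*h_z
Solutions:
 h(z) = C1*cos(z)^(6/7)


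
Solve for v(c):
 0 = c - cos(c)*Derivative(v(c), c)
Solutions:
 v(c) = C1 + Integral(c/cos(c), c)


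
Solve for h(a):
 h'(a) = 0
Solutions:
 h(a) = C1


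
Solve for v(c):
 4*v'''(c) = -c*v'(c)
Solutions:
 v(c) = C1 + Integral(C2*airyai(-2^(1/3)*c/2) + C3*airybi(-2^(1/3)*c/2), c)


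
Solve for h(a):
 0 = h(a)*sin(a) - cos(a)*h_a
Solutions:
 h(a) = C1/cos(a)


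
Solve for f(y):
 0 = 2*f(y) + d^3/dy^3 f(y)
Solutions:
 f(y) = C3*exp(-2^(1/3)*y) + (C1*sin(2^(1/3)*sqrt(3)*y/2) + C2*cos(2^(1/3)*sqrt(3)*y/2))*exp(2^(1/3)*y/2)


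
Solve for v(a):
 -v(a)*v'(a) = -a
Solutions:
 v(a) = -sqrt(C1 + a^2)
 v(a) = sqrt(C1 + a^2)


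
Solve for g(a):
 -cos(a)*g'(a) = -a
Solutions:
 g(a) = C1 + Integral(a/cos(a), a)


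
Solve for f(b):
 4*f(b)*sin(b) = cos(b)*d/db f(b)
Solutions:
 f(b) = C1/cos(b)^4


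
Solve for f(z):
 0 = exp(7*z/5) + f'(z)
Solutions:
 f(z) = C1 - 5*exp(7*z/5)/7


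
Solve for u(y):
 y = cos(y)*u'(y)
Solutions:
 u(y) = C1 + Integral(y/cos(y), y)


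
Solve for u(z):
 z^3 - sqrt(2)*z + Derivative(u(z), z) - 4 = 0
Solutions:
 u(z) = C1 - z^4/4 + sqrt(2)*z^2/2 + 4*z


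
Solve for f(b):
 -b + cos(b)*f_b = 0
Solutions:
 f(b) = C1 + Integral(b/cos(b), b)


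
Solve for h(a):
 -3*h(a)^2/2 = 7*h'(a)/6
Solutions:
 h(a) = 7/(C1 + 9*a)


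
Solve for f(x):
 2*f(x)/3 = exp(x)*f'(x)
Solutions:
 f(x) = C1*exp(-2*exp(-x)/3)


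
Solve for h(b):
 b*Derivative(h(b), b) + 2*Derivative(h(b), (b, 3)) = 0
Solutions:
 h(b) = C1 + Integral(C2*airyai(-2^(2/3)*b/2) + C3*airybi(-2^(2/3)*b/2), b)


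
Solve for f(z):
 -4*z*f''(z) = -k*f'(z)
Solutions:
 f(z) = C1 + z^(re(k)/4 + 1)*(C2*sin(log(z)*Abs(im(k))/4) + C3*cos(log(z)*im(k)/4))


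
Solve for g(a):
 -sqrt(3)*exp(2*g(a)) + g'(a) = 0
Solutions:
 g(a) = log(-sqrt(-1/(C1 + sqrt(3)*a))) - log(2)/2
 g(a) = log(-1/(C1 + sqrt(3)*a))/2 - log(2)/2


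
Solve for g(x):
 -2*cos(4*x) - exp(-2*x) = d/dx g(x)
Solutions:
 g(x) = C1 - sin(4*x)/2 + exp(-2*x)/2


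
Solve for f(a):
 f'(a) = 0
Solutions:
 f(a) = C1


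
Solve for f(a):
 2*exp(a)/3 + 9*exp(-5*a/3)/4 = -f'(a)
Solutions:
 f(a) = C1 - 2*exp(a)/3 + 27*exp(-5*a/3)/20


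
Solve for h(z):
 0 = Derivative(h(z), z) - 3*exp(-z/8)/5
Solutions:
 h(z) = C1 - 24*exp(-z/8)/5


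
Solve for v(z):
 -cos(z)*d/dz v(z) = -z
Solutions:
 v(z) = C1 + Integral(z/cos(z), z)


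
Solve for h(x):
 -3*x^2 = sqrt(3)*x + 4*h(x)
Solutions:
 h(x) = x*(-3*x - sqrt(3))/4


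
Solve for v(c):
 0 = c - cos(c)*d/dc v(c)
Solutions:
 v(c) = C1 + Integral(c/cos(c), c)


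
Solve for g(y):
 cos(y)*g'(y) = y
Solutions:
 g(y) = C1 + Integral(y/cos(y), y)


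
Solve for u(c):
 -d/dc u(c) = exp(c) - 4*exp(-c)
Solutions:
 u(c) = C1 - exp(c) - 4*exp(-c)


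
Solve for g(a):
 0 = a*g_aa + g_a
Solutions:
 g(a) = C1 + C2*log(a)


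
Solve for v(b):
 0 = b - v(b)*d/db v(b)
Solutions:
 v(b) = -sqrt(C1 + b^2)
 v(b) = sqrt(C1 + b^2)


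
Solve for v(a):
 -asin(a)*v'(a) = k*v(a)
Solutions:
 v(a) = C1*exp(-k*Integral(1/asin(a), a))


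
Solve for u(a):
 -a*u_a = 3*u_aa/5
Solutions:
 u(a) = C1 + C2*erf(sqrt(30)*a/6)


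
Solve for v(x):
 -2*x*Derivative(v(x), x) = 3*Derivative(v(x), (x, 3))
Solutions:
 v(x) = C1 + Integral(C2*airyai(-2^(1/3)*3^(2/3)*x/3) + C3*airybi(-2^(1/3)*3^(2/3)*x/3), x)


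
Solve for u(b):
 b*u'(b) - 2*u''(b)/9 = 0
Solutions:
 u(b) = C1 + C2*erfi(3*b/2)


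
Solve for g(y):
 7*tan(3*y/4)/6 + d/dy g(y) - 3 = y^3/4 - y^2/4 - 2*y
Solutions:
 g(y) = C1 + y^4/16 - y^3/12 - y^2 + 3*y + 14*log(cos(3*y/4))/9


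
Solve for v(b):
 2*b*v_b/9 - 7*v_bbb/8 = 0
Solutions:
 v(b) = C1 + Integral(C2*airyai(2*294^(1/3)*b/21) + C3*airybi(2*294^(1/3)*b/21), b)


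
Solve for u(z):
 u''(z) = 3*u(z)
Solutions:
 u(z) = C1*exp(-sqrt(3)*z) + C2*exp(sqrt(3)*z)


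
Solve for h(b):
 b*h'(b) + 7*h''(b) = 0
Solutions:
 h(b) = C1 + C2*erf(sqrt(14)*b/14)


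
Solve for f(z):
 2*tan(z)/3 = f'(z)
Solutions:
 f(z) = C1 - 2*log(cos(z))/3


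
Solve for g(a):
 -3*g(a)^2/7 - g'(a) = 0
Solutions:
 g(a) = 7/(C1 + 3*a)


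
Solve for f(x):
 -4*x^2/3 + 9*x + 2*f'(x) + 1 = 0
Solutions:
 f(x) = C1 + 2*x^3/9 - 9*x^2/4 - x/2


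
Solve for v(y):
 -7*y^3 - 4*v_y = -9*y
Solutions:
 v(y) = C1 - 7*y^4/16 + 9*y^2/8


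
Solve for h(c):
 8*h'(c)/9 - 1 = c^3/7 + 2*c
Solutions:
 h(c) = C1 + 9*c^4/224 + 9*c^2/8 + 9*c/8


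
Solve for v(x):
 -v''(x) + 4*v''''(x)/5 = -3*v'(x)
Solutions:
 v(x) = C1 + C2*exp(15^(1/3)*x*(15^(1/3)/(sqrt(714) + 27)^(1/3) + (sqrt(714) + 27)^(1/3))/12)*sin(3^(1/6)*5^(1/3)*x*(-3^(2/3)*(sqrt(714) + 27)^(1/3) + 3*5^(1/3)/(sqrt(714) + 27)^(1/3))/12) + C3*exp(15^(1/3)*x*(15^(1/3)/(sqrt(714) + 27)^(1/3) + (sqrt(714) + 27)^(1/3))/12)*cos(3^(1/6)*5^(1/3)*x*(-3^(2/3)*(sqrt(714) + 27)^(1/3) + 3*5^(1/3)/(sqrt(714) + 27)^(1/3))/12) + C4*exp(-15^(1/3)*x*(15^(1/3)/(sqrt(714) + 27)^(1/3) + (sqrt(714) + 27)^(1/3))/6)


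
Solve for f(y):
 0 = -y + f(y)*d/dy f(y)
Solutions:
 f(y) = -sqrt(C1 + y^2)
 f(y) = sqrt(C1 + y^2)


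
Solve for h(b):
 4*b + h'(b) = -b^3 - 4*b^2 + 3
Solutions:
 h(b) = C1 - b^4/4 - 4*b^3/3 - 2*b^2 + 3*b


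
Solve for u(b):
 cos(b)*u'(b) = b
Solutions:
 u(b) = C1 + Integral(b/cos(b), b)


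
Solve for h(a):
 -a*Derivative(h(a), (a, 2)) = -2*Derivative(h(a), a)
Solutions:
 h(a) = C1 + C2*a^3


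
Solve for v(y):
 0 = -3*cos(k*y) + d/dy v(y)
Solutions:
 v(y) = C1 + 3*sin(k*y)/k


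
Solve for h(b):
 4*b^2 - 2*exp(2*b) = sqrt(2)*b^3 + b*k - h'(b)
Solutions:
 h(b) = C1 + sqrt(2)*b^4/4 - 4*b^3/3 + b^2*k/2 + exp(2*b)


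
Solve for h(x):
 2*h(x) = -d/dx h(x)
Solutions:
 h(x) = C1*exp(-2*x)


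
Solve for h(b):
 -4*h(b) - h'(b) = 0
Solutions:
 h(b) = C1*exp(-4*b)


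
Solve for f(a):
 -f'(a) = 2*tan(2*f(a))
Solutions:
 f(a) = -asin(C1*exp(-4*a))/2 + pi/2
 f(a) = asin(C1*exp(-4*a))/2


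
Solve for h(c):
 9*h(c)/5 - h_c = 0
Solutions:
 h(c) = C1*exp(9*c/5)


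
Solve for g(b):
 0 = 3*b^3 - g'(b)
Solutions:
 g(b) = C1 + 3*b^4/4


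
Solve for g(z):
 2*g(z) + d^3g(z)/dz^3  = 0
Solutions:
 g(z) = C3*exp(-2^(1/3)*z) + (C1*sin(2^(1/3)*sqrt(3)*z/2) + C2*cos(2^(1/3)*sqrt(3)*z/2))*exp(2^(1/3)*z/2)


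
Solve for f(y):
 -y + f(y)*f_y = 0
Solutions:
 f(y) = -sqrt(C1 + y^2)
 f(y) = sqrt(C1 + y^2)


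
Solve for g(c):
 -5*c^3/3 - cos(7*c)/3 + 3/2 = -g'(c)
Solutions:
 g(c) = C1 + 5*c^4/12 - 3*c/2 + sin(7*c)/21


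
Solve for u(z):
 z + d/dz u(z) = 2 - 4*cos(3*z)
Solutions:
 u(z) = C1 - z^2/2 + 2*z - 4*sin(3*z)/3


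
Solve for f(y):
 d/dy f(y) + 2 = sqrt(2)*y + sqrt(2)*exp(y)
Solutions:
 f(y) = C1 + sqrt(2)*y^2/2 - 2*y + sqrt(2)*exp(y)
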